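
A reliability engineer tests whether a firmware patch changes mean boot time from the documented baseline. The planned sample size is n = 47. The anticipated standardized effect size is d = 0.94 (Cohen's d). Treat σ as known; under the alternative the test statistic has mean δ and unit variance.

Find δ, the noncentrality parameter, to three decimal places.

δ ≈ 6.444

δ = d·√n = 0.94 × √47 = 6.4443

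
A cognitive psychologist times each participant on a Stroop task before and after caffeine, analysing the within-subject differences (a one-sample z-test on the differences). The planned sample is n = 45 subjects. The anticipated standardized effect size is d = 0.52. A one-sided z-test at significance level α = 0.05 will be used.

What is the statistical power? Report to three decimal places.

Power ≈ 0.967

Noncentrality parameter: δ = d·√n = 0.52 × √45 = 3.4883
Critical value for a one-sided test at α = 0.05: z_α = 1.645.
Power = P(Z > 1.645 − δ) = Φ(1.843) = 0.9674.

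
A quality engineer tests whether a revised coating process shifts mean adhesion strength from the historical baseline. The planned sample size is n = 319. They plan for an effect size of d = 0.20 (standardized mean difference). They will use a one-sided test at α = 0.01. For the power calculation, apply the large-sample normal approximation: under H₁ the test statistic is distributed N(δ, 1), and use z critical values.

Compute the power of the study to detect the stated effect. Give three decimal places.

Noncentrality parameter: δ = d·√n = 0.20 × √319 = 3.5721
One-sided α = 0.01 → critical value z_{0.01} = 2.326.
Power = Φ(δ − 2.326) = Φ(1.246) = 0.8936.

Power ≈ 0.894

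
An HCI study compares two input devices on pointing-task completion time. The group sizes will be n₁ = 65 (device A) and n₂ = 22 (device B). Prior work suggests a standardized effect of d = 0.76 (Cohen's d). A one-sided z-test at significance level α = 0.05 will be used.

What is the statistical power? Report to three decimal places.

Noncentrality parameter: δ = d / √(1/n₁ + 1/n₂) = 0.76 / √(1/65 + 1/22) = 3.0812
Critical value for a one-sided test at α = 0.05: z_α = 1.645.
Power = Φ(δ − 1.645) = Φ(1.436) = 0.9246.

Power ≈ 0.925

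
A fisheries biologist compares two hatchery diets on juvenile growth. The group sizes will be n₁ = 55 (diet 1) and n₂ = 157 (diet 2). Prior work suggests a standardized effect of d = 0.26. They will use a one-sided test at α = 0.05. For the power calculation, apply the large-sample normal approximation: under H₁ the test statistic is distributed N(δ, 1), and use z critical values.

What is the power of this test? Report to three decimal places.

Power ≈ 0.506

Noncentrality parameter: δ = d / √(1/n₁ + 1/n₂) = 0.26 / √(1/55 + 1/157) = 1.6593
Critical value for a one-sided test at α = 0.05: z_α = 1.645.
Power = P(Z > 1.645 − δ) = Φ(0.014) = 0.5058.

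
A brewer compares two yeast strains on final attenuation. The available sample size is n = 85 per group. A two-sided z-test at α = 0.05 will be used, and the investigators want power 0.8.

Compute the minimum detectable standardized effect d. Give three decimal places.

Need Φ(δ − 1.960) = 0.8, so δ = 1.960 + 0.842 = 2.802.
(The second rejection-region term Φ(−δ − z_{α/2}) is negligible and dropped.)
δ = d·√(n/2) ⇒ d = δ/√(n/2) = 2.802/√(85/2) = 0.4297.

d ≈ 0.430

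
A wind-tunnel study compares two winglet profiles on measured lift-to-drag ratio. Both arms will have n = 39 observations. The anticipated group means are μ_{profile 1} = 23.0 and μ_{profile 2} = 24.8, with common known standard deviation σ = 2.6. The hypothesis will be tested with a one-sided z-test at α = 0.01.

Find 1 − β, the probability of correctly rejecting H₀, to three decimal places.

Power ≈ 0.768

Standardized effect: d = |μ_{profile 1} − μ_{profile 2}| / σ = |23.0 − 24.8| / 2.6 = 0.6923
Noncentrality parameter: δ = d·√(n/2) = 0.6923 × √(39/2) = 3.0571
Critical value for a one-sided test at α = 0.01: z_α = 2.326.
Power = P(Z > 2.326 − δ) = Φ(0.731) = 0.7675.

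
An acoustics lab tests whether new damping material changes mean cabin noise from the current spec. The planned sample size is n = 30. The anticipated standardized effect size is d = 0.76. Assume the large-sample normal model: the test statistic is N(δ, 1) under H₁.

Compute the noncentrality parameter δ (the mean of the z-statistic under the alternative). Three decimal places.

δ ≈ 4.163

δ = d·√n = 0.76 × √30 = 4.1627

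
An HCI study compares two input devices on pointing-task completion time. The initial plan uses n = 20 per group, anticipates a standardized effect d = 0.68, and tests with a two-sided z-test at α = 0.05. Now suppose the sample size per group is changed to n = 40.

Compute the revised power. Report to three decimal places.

Power ≈ 0.860

With n = 40 per group: δ = d·√(n/2) = 0.68 × √(40/2) = 3.0411. Critical value z_{0.025} = 1.960.
Revised power = Φ(δ − 1.960) + Φ(−δ − 1.960) = Φ(1.081) + Φ(-5.001) = 0.8602 + 0.0000 = 0.8602.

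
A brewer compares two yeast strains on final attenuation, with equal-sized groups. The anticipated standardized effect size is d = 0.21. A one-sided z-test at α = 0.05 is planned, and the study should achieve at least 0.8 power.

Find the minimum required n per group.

Set Φ(δ − 1.645) = 0.8; then δ − 1.645 = Φ⁻¹(0.8) = 0.842, giving δ = 2.486.
δ = d·√(n/2) ⇒ n = 2(δ/d)² = 2 × (2.486 / 0.21)² = 280.39.
Round up to the next whole unit.

n = 281 per group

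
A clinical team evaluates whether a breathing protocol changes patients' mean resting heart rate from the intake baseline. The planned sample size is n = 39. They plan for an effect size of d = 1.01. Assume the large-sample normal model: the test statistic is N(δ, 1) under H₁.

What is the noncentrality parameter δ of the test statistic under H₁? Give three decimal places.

δ = d·√n = 1.01 × √39 = 6.3074

δ ≈ 6.307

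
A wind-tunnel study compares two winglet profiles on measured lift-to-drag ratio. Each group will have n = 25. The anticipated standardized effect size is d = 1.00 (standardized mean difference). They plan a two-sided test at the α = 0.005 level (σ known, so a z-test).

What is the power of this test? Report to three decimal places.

Power ≈ 0.767

Noncentrality parameter: δ = d·√(n/2) = 1.00 × √(25/2) = 3.5355
Two-sided α = 0.005 → critical value z_{0.0025} = 2.807.
Power = Φ(δ − 2.807) + Φ(−δ − 2.807) = Φ(0.729) + Φ(-6.343) = 0.7668 + 0.0000 = 0.7668.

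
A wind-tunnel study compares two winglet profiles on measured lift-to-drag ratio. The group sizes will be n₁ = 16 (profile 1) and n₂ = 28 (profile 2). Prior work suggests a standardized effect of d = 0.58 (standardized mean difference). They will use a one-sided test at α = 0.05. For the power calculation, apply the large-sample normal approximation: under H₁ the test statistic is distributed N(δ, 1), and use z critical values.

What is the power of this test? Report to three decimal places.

Power ≈ 0.582

Noncentrality parameter: δ = d / √(1/n₁ + 1/n₂) = 0.58 / √(1/16 + 1/28) = 1.8507
Critical value for a one-sided test at α = 0.05: z_α = 1.645.
Power = P(Z > 1.645 − δ) = Φ(0.206) = 0.5816.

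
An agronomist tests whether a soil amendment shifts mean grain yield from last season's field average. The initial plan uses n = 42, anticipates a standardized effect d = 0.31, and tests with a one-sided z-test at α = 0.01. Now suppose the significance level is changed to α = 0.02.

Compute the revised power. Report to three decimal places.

δ = d·√n = 0.31 × √42 = 2.0090 (unchanged). New critical value: z_{0.02} = 2.054.
Revised power = Φ(δ − 2.054) = Φ(-0.045) = 0.4822.

Power ≈ 0.482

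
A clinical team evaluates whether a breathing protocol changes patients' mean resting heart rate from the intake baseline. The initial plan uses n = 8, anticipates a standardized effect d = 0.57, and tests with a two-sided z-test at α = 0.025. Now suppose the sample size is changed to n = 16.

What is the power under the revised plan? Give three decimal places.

Power ≈ 0.515

With n = 16: δ = d·√n = 0.57 × √16 = 2.2800. Critical value z_{0.0125} = 2.241.
Revised power = Φ(δ − 2.241) + Φ(−δ − 2.241) = Φ(0.039) + Φ(-4.521) = 0.5154 + 0.0000 = 0.5154.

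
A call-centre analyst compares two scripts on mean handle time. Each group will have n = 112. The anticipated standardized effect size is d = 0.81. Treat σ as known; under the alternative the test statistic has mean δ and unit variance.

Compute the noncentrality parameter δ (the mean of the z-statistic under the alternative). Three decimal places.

δ = d·√(n/2) = 0.81 × √(112/2) = 6.0615

δ ≈ 6.061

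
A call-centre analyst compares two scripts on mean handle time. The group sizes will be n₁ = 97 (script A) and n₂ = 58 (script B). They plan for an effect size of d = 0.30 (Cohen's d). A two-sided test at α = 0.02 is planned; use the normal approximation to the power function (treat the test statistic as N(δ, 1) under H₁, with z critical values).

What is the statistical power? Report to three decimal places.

Power ≈ 0.302

Noncentrality parameter: δ = d / √(1/n₁ + 1/n₂) = 0.30 / √(1/97 + 1/58) = 1.8074
Critical value for a two-sided test at α = 0.02: z_{α/2} = 2.326.
Power = Φ(δ − 2.326) + Φ(−δ − 2.326) = Φ(-0.519) + Φ(-4.134) = 0.3019 + 0.0000 = 0.3019.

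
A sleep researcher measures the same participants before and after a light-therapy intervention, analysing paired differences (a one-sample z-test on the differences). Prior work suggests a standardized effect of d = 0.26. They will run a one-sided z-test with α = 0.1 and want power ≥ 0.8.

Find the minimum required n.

For power 0.8 need Φ(δ − z_{0.1}) = 0.8, so δ = z_{0.1} + z_{0.20} = 1.282 + 0.842 = 2.123.
δ = d·√n ⇒ n = (δ/d)² = (2.123 / 0.26)² = 66.68.
Rounding up, n = 67.

n = 67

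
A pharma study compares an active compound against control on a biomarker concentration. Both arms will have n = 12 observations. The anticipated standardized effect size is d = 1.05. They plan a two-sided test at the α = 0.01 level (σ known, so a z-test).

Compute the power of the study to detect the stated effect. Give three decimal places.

Noncentrality parameter: δ = d·√(n/2) = 1.05 × √(12/2) = 2.5720
Two-sided α = 0.01 → critical value z_{0.005} = 2.576.
Power = Φ(δ − 2.576) + Φ(−δ − 2.576) = Φ(-0.004) + Φ(-5.148) = 0.4985 + 0.0000 = 0.4985.

Power ≈ 0.498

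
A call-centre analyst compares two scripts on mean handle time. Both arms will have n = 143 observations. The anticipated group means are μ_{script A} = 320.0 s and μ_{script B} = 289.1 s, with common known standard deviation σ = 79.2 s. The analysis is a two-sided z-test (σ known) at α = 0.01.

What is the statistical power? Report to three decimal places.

Standardized effect: d = |μ_{script A} − μ_{script B}| / σ = |320.0 − 289.1| / 79.2 = 0.3902
Noncentrality parameter: λ = d·√(n/2) = 0.3902 × √(143/2) = 3.2990
Critical value for a two-sided test at α = 0.01: z_{α/2} = 2.576.
Power = Φ(λ − 2.576) + Φ(−λ − 2.576) = Φ(0.723) + Φ(-5.875) = 0.7652 + 0.0000 = 0.7652.

Power ≈ 0.765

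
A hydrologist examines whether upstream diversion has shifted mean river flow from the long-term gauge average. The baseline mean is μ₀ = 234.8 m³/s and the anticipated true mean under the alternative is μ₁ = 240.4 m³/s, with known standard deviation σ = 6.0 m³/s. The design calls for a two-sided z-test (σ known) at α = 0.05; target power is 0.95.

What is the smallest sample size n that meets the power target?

n = 15

Standardized effect: d = |μ₁ − μ₀| / σ = |240.4 − 234.8| / 6.0 = 0.9333
For power 0.95 need Φ(δ − z_{0.025}) = 0.95, so δ = z_{0.025} + z_{0.05} = 1.960 + 1.645 = 3.605.
(The Φ(−δ − z_{α/2}) term is vanishingly small for δ > 0 and is dropped in the standard sample-size formula.)
δ = d·√n ⇒ n = (δ/d)² = (3.605 / 0.9333)² = 14.92.
Round up to the next whole unit.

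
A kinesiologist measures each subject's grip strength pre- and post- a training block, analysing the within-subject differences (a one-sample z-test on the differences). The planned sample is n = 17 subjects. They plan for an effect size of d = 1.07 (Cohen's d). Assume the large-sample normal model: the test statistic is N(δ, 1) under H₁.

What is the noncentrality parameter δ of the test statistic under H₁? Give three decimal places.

δ ≈ 4.412

δ = d·√n = 1.07 × √17 = 4.4117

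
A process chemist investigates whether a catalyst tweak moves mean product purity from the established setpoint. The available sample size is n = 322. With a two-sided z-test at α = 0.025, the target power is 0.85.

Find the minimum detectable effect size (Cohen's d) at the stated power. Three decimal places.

Required noncentrality: δ = z_{0.0125} + z_{0.15} = 2.241 + 1.036 = 3.278.
(Lower-tail contribution to power is negligible for δ > 0.)
δ = d·√n ⇒ d = δ/√n = 3.278/√322 = 0.1827.

d ≈ 0.183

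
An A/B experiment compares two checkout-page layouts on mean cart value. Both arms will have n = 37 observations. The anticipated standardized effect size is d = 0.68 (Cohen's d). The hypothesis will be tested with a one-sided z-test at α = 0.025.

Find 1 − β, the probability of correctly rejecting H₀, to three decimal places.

Noncentrality parameter: δ = d·√(n/2) = 0.68 × √(37/2) = 2.9248
Critical value for a one-sided test at α = 0.025: z_α = 1.960.
Power = Φ(δ − 1.960) = Φ(0.965) = 0.8327.

Power ≈ 0.833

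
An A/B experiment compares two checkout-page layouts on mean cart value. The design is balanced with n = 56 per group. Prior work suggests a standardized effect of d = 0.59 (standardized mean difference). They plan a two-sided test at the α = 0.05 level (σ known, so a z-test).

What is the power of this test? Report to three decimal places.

Power ≈ 0.877

Noncentrality parameter: δ = d·√(n/2) = 0.59 × √(56/2) = 3.1220
Critical value for a two-sided test at α = 0.05: z_{α/2} = 1.960.
Power = Φ(δ − 1.960) + Φ(−δ − 1.960) = Φ(1.162) + Φ(-5.082) = 0.8774 + 0.0000 = 0.8774.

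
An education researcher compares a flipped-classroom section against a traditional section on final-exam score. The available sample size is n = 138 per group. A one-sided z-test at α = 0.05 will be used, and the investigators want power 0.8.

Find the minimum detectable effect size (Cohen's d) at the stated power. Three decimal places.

d ≈ 0.299

Need Φ(δ − 1.645) = 0.8, so δ = 1.645 + 0.842 = 2.486.
δ = d·√(n/2) ⇒ d = δ/√(n/2) = 2.486/√(138/2) = 0.2993.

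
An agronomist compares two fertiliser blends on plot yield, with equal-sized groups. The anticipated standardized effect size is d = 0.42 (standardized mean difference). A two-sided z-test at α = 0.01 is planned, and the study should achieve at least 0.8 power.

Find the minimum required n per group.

n = 133 per group

Set Φ(δ − 2.576) = 0.8; then δ − 2.576 = Φ⁻¹(0.8) = 0.842, giving δ = 3.417.
(Ignoring the negligible lower-tail rejection probability gives the usual closed-form inversion.)
δ = d·√(n/2) ⇒ n = 2(δ/d)² = 2 × (3.417 / 0.42)² = 132.41.
Round up to the next whole unit.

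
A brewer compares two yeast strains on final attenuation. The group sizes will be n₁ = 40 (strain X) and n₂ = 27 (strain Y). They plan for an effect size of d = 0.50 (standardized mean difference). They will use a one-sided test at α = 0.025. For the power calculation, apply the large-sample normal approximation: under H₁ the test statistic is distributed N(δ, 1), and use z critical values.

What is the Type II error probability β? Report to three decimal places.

Noncentrality parameter: δ = d / √(1/n₁ + 1/n₂) = 0.50 / √(1/40 + 1/27) = 2.0074
One-sided α = 0.025 → critical value z_{0.025} = 1.960.
Power = Φ(δ − 1.960) = Φ(0.047) = 0.5189.
Type II error: β = 1 − power = 1 − 0.5189 = 0.4811.

β ≈ 0.481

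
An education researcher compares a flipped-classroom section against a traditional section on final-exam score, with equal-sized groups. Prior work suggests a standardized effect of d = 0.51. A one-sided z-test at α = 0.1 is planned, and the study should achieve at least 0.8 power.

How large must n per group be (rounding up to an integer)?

Set Φ(δ − 1.282) = 0.8; then δ − 1.282 = Φ⁻¹(0.8) = 0.842, giving δ = 2.123.
δ = d·√(n/2) ⇒ n = 2(δ/d)² = 2 × (2.123 / 0.51)² = 34.66.
Rounding up, n = 35 per group.

n = 35 per group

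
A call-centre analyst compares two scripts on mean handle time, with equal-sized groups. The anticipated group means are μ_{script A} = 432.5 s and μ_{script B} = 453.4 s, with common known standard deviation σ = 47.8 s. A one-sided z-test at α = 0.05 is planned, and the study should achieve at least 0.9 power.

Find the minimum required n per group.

n = 90 per group

Standardized effect: d = |μ_{script A} − μ_{script B}| / σ = |432.5 − 453.4| / 47.8 = 0.4372
Set Φ(δ − 1.645) = 0.9; then δ − 1.645 = Φ⁻¹(0.9) = 1.282, giving δ = 2.926.
δ = d·√(n/2) ⇒ n = 2(δ/d)² = 2 × (2.926 / 0.4372)² = 89.59.
Rounding up, n = 90 per group.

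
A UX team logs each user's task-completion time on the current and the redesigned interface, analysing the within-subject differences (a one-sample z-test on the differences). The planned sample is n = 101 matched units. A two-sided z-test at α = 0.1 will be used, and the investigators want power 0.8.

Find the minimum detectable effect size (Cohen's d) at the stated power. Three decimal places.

Need Φ(δ − 1.645) = 0.8, so δ = 1.645 + 0.842 = 2.486.
(Lower-tail contribution to power is negligible for δ > 0.)
δ = d·√n ⇒ d = δ/√n = 2.486/√101 = 0.2474.

d ≈ 0.247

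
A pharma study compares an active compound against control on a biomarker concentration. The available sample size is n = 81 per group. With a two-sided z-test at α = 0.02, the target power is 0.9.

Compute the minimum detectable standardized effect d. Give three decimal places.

d ≈ 0.567

Need Φ(δ − 2.326) = 0.9, so δ = 2.326 + 1.282 = 3.608.
(The second rejection-region term Φ(−δ − z_{α/2}) is negligible and dropped.)
δ = d·√(n/2) ⇒ d = δ/√(n/2) = 3.608/√(81/2) = 0.5669.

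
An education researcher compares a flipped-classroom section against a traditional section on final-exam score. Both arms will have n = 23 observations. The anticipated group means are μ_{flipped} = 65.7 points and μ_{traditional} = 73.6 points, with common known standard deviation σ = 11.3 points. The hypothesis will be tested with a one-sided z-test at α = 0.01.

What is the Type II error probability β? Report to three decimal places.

β ≈ 0.482

Standardized effect: d = |μ_{flipped} − μ_{traditional}| / σ = |65.7 − 73.6| / 11.3 = 0.6991
Noncentrality parameter: δ = d·√(n/2) = 0.6991 × √(23/2) = 2.3708
One-sided α = 0.01 → critical value z_{0.01} = 2.326.
Power = Φ(δ − 2.326) = Φ(0.044) = 0.5177.
Type II error: β = 1 − power = 1 − 0.5177 = 0.4823.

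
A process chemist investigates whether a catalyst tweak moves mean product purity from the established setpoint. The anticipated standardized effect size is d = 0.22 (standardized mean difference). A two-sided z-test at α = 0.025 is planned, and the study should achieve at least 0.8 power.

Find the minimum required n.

n = 197

For power 0.8 need Φ(δ − z_{0.0125}) = 0.8, so δ = z_{0.0125} + z_{0.20} = 2.241 + 0.842 = 3.083.
(The Φ(−δ − z_{α/2}) term is vanishingly small for δ > 0 and is dropped in the standard sample-size formula.)
δ = d·√n ⇒ n = (δ/d)² = (3.083 / 0.22)² = 196.39.
Rounding up, n = 197.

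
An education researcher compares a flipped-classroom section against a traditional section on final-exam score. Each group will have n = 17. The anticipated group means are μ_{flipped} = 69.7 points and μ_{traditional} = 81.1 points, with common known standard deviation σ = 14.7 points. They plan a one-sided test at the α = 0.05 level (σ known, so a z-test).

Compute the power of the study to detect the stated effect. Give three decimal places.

Standardized effect: d = |μ_{flipped} − μ_{traditional}| / σ = |69.7 − 81.1| / 14.7 = 0.7755
Noncentrality parameter: δ = d·√(n/2) = 0.7755 × √(17/2) = 2.2610
One-sided α = 0.05 → critical value z_{0.05} = 1.645.
Power = P(Z > 1.645 − δ) = Φ(0.616) = 0.7311.

Power ≈ 0.731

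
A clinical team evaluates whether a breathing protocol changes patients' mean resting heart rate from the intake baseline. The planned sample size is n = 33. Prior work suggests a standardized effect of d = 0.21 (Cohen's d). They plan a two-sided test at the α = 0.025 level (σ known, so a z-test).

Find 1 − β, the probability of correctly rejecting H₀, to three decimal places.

Noncentrality parameter: δ = d·√n = 0.21 × √33 = 1.2064
Two-sided α = 0.025 → critical value z_{0.0125} = 2.241.
Power = Φ(δ − 2.241) + Φ(−δ − 2.241) = Φ(-1.035) + Φ(-3.448) = 0.1503 + 0.0003 = 0.1506.

Power ≈ 0.151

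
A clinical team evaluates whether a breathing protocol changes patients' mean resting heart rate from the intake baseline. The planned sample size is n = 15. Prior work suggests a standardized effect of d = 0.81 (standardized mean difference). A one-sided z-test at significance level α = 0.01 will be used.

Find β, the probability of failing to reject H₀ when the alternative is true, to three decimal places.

Noncentrality parameter: δ = d·√n = 0.81 × √15 = 3.1371
One-sided α = 0.01 → critical value z_{0.01} = 2.326.
Power = Φ(δ − 2.326) = Φ(0.811) = 0.7913.
Type II error: β = 1 − power = 1 − 0.7913 = 0.2087.

β ≈ 0.209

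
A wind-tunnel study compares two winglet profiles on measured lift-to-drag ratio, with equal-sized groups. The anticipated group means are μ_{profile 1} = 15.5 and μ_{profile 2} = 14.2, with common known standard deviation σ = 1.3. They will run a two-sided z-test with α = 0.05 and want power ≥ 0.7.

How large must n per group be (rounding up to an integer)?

n = 13 per group

Standardized effect: d = |μ_{profile 1} − μ_{profile 2}| / σ = |15.5 − 14.2| / 1.3 = 1.0000
For power 0.7 need Φ(δ − z_{0.025}) = 0.7, so δ = z_{0.025} + z_{0.30} = 1.960 + 0.524 = 2.484.
(The Φ(−δ − z_{α/2}) term is vanishingly small for δ > 0 and is dropped in the standard sample-size formula.)
δ = d·√(n/2) ⇒ n = 2(δ/d)² = 2 × (2.484 / 1.0000)² = 12.34.
Rounding up, n = 13 per group.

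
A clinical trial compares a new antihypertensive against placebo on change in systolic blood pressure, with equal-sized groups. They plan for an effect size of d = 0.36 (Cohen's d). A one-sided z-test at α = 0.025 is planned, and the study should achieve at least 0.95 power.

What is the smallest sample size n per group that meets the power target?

For power 0.95 need Φ(δ − z_{0.025}) = 0.95, so δ = z_{0.025} + z_{0.05} = 1.960 + 1.645 = 3.605.
δ = d·√(n/2) ⇒ n = 2(δ/d)² = 2 × (3.605 / 0.36)² = 200.54.
Round up to the next whole unit.

n = 201 per group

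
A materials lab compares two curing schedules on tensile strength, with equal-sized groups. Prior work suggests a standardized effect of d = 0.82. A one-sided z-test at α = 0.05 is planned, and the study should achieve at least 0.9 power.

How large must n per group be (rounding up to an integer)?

n = 26 per group

For power 0.9 need Φ(δ − z_{0.05}) = 0.9, so δ = z_{0.05} + z_{0.10} = 1.645 + 1.282 = 2.926.
δ = d·√(n/2) ⇒ n = 2(δ/d)² = 2 × (2.926 / 0.82)² = 25.47.
Round up to the next whole unit.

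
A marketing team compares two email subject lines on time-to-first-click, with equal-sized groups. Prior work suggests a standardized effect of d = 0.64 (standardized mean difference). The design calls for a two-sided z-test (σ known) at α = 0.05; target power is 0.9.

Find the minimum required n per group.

Set Φ(δ − 1.960) = 0.9; then δ − 1.960 = Φ⁻¹(0.9) = 1.282, giving δ = 3.242.
(For δ > 0 the lower-tail rejection region contributes negligibly to power, so the one-term inversion is standard.)
δ = d·√(n/2) ⇒ n = 2(δ/d)² = 2 × (3.242 / 0.64)² = 51.31.
Round up to the next whole unit.

n = 52 per group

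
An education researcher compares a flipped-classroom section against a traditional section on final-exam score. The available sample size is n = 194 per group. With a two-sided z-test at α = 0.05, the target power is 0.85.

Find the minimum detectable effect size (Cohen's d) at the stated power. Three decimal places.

d ≈ 0.304

Required noncentrality: δ = z_{0.025} + z_{0.15} = 1.960 + 1.036 = 2.996.
(Lower-tail contribution to power is negligible for δ > 0.)
δ = d·√(n/2) ⇒ d = δ/√(n/2) = 2.996/√(194/2) = 0.3042.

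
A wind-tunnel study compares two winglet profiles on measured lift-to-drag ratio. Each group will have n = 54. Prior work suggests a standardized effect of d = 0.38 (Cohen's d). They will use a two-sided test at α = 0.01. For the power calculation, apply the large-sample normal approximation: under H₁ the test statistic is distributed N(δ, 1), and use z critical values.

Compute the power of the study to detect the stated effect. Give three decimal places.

Power ≈ 0.274

Noncentrality parameter: δ = d·√(n/2) = 0.38 × √(54/2) = 1.9745
Critical value for a two-sided test at α = 0.01: z_{α/2} = 2.576.
Power = Φ(δ − 2.576) + Φ(−δ − 2.576) = Φ(-0.601) + Φ(-4.550) = 0.2738 + 0.0000 = 0.2738.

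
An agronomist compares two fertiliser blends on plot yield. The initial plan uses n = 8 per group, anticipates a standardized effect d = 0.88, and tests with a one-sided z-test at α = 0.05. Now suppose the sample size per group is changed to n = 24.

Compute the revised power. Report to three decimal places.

With n = 24 per group: δ = d·√(n/2) = 0.88 × √(24/2) = 3.0484. Critical value z_{0.05} = 1.645.
Revised power = Φ(δ − 1.645) = Φ(1.404) = 0.9198.

Power ≈ 0.920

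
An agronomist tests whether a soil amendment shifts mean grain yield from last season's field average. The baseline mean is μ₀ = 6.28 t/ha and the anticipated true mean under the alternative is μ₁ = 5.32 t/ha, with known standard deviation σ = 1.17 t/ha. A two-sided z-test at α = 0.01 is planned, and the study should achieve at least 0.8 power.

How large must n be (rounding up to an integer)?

n = 18

Standardized effect: d = |μ₁ − μ₀| / σ = |5.32 − 6.28| / 1.17 = 0.8205
Set Φ(δ − 2.576) = 0.8; then δ − 2.576 = Φ⁻¹(0.8) = 0.842, giving δ = 3.417.
(For δ > 0 the lower-tail rejection region contributes negligibly to power, so the one-term inversion is standard.)
δ = d·√n ⇒ n = (δ/d)² = (3.417 / 0.8205)² = 17.35.
Round up to the next whole unit.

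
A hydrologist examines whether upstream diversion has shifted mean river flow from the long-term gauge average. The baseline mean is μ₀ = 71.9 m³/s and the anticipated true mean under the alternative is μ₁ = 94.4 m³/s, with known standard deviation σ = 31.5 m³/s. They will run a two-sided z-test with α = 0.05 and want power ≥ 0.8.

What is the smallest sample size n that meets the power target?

Standardized effect: d = |μ₁ − μ₀| / σ = |94.4 − 71.9| / 31.5 = 0.7143
Set Φ(δ − 1.960) = 0.8; then δ − 1.960 = Φ⁻¹(0.8) = 0.842, giving δ = 2.802.
(The Φ(−δ − z_{α/2}) term is vanishingly small for δ > 0 and is dropped in the standard sample-size formula.)
δ = d·√n ⇒ n = (δ/d)² = (2.802 / 0.7143)² = 15.38.
Rounding up, n = 16.

n = 16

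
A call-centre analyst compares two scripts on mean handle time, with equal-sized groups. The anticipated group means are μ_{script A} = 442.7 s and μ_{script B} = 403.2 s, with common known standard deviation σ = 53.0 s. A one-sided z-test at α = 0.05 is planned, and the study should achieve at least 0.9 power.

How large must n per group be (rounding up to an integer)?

Standardized effect: d = |μ_{script A} − μ_{script B}| / σ = |442.7 − 403.2| / 53.0 = 0.7453
Set Φ(δ − 1.645) = 0.9; then δ − 1.645 = Φ⁻¹(0.9) = 1.282, giving δ = 2.926.
δ = d·√(n/2) ⇒ n = 2(δ/d)² = 2 × (2.926 / 0.7453)² = 30.84.
Round up to the next whole unit.

n = 31 per group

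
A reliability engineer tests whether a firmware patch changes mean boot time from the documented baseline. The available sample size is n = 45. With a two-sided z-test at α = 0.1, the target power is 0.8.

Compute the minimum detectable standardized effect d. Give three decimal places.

Required noncentrality: δ = z_{0.05} + z_{0.20} = 1.645 + 0.842 = 2.486.
(Lower-tail contribution to power is negligible for δ > 0.)
δ = d·√n ⇒ d = δ/√n = 2.486/√45 = 0.3707.

d ≈ 0.371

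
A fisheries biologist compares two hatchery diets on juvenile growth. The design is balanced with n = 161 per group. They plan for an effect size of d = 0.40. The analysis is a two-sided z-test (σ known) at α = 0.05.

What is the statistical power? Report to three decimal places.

Noncentrality parameter: δ = d·√(n/2) = 0.40 × √(161/2) = 3.5889
Two-sided α = 0.05 → critical value z_{0.025} = 1.960.
Power = Φ(δ − 1.960) + Φ(−δ − 1.960) = Φ(1.629) + Φ(-5.549) = 0.9483 + 0.0000 = 0.9483.

Power ≈ 0.948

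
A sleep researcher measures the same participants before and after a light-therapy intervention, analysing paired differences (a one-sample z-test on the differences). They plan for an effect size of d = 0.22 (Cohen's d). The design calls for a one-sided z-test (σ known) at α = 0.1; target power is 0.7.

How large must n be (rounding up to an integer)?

n = 68

Set Φ(δ − 1.282) = 0.7; then δ − 1.282 = Φ⁻¹(0.7) = 0.524, giving δ = 1.806.
δ = d·√n ⇒ n = (δ/d)² = (1.806 / 0.22)² = 67.39.
Round up to the next whole unit.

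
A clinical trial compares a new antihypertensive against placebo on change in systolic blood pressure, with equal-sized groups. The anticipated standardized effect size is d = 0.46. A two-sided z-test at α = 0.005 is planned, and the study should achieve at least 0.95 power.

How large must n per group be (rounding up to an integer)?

n = 188 per group

For power 0.95 need Φ(δ − z_{0.0025}) = 0.95, so δ = z_{0.0025} + z_{0.05} = 2.807 + 1.645 = 4.452.
(For δ > 0 the lower-tail rejection region contributes negligibly to power, so the one-term inversion is standard.)
δ = d·√(n/2) ⇒ n = 2(δ/d)² = 2 × (4.452 / 0.46)² = 187.33.
Rounding up, n = 188 per group.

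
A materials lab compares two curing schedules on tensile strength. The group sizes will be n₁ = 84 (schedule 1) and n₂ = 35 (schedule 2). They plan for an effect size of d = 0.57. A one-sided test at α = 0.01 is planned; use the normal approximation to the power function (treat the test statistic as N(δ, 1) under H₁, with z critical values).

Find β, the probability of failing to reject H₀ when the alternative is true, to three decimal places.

Noncentrality parameter: δ = d / √(1/n₁ + 1/n₂) = 0.57 / √(1/84 + 1/35) = 2.8332
One-sided α = 0.01 → critical value z_{0.01} = 2.326.
Power = Φ(δ − 2.326) = Φ(0.507) = 0.6939.
Type II error: β = 1 − power = 1 − 0.6939 = 0.3061.

β ≈ 0.306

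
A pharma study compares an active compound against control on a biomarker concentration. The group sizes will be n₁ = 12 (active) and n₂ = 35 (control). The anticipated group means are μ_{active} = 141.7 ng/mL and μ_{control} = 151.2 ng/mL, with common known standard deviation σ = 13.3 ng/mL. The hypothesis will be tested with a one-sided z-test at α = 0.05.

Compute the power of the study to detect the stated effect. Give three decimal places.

Power ≈ 0.688

Standardized effect: d = |μ_{active} − μ_{control}| / σ = |141.7 − 151.2| / 13.3 = 0.7143
Noncentrality parameter: λ = d / √(1/n₁ + 1/n₂) = 0.7143 / √(1/12 + 1/35) = 2.1352
One-sided α = 0.05 → critical value z_{0.05} = 1.645.
Power = Φ(λ − 1.645) = Φ(0.490) = 0.6881.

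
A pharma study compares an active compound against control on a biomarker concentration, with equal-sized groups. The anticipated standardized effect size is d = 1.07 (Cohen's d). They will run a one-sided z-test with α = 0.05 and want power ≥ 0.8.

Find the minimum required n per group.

Set Φ(δ − 1.645) = 0.8; then δ − 1.645 = Φ⁻¹(0.8) = 0.842, giving δ = 2.486.
δ = d·√(n/2) ⇒ n = 2(δ/d)² = 2 × (2.486 / 1.07)² = 10.80.
Rounding up, n = 11 per group.

n = 11 per group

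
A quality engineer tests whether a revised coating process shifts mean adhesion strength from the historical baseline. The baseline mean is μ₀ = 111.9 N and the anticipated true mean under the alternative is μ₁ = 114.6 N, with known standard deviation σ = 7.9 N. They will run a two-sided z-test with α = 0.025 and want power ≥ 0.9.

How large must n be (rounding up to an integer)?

Standardized effect: d = |μ₁ − μ₀| / σ = |114.6 − 111.9| / 7.9 = 0.3418
Set Φ(δ − 2.241) = 0.9; then δ − 2.241 = Φ⁻¹(0.9) = 1.282, giving δ = 3.523.
(Ignoring the negligible lower-tail rejection probability gives the usual closed-form inversion.)
δ = d·√n ⇒ n = (δ/d)² = (3.523 / 0.3418)² = 106.25.
Rounding up, n = 107.

n = 107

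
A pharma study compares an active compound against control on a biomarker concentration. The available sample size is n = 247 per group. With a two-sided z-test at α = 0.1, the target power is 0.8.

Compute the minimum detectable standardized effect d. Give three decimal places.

d ≈ 0.224

Need Φ(δ − 1.645) = 0.8, so δ = 1.645 + 0.842 = 2.486.
(Lower-tail contribution to power is negligible for δ > 0.)
δ = d·√(n/2) ⇒ d = δ/√(n/2) = 2.486/√(247/2) = 0.2237.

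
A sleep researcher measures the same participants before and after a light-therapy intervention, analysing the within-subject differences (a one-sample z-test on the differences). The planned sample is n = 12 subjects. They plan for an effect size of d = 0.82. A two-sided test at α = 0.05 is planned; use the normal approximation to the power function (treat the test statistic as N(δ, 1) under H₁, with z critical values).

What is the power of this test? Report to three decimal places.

Power ≈ 0.811

Noncentrality parameter: δ = d·√n = 0.82 × √12 = 2.8406
Two-sided α = 0.05 → critical value z_{0.025} = 1.960.
Power = Φ(δ − 1.960) + Φ(−δ − 1.960) = Φ(0.881) + Φ(-4.801) = 0.8107 + 0.0000 = 0.8107.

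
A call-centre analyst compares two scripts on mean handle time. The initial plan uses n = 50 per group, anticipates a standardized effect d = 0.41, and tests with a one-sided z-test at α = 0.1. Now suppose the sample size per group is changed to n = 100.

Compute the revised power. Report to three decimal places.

Power ≈ 0.947

With n = 100 per group: δ = d·√(n/2) = 0.41 × √(100/2) = 2.8991. Critical value z_{0.1} = 1.282.
Revised power = Φ(δ − 1.282) = Φ(1.618) = 0.9471.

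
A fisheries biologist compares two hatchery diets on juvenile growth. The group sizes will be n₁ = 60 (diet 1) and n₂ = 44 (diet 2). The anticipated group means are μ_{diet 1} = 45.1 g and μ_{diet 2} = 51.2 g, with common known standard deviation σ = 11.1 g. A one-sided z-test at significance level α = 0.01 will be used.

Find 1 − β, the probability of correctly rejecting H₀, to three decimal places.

Power ≈ 0.671

Standardized effect: d = |μ_{diet 1} − μ_{diet 2}| / σ = |45.1 − 51.2| / 11.1 = 0.5495
Noncentrality parameter: δ = d / √(1/n₁ + 1/n₂) = 0.5495 / √(1/60 + 1/44) = 2.7688
One-sided α = 0.01 → critical value z_{0.01} = 2.326.
Power = P(Z > 2.326 − δ) = Φ(0.442) = 0.6709.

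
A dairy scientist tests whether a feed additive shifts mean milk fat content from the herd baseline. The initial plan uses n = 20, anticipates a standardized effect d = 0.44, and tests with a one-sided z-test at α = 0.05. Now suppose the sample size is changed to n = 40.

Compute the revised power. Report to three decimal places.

With n = 40: δ = d·√n = 0.44 × √40 = 2.7828. Critical value z_{0.05} = 1.645.
Revised power = Φ(δ − 1.645) = Φ(1.138) = 0.8724.

Power ≈ 0.872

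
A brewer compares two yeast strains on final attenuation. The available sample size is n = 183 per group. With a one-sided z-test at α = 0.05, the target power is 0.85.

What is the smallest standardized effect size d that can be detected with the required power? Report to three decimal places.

d ≈ 0.280

Need Φ(δ − 1.645) = 0.85, so δ = 1.645 + 1.036 = 2.681.
δ = d·√(n/2) ⇒ d = δ/√(n/2) = 2.681/√(183/2) = 0.2803.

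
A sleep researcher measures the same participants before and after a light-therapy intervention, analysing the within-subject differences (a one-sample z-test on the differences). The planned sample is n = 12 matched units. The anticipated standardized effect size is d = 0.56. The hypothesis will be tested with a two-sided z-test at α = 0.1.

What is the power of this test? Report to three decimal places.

Noncentrality parameter: δ = d·√n = 0.56 × √12 = 1.9399
Two-sided α = 0.1 → critical value z_{0.05} = 1.645.
Power = Φ(δ − 1.645) + Φ(−δ − 1.645) = Φ(0.295) + Φ(-3.585) = 0.6160 + 0.0002 = 0.6162.

Power ≈ 0.616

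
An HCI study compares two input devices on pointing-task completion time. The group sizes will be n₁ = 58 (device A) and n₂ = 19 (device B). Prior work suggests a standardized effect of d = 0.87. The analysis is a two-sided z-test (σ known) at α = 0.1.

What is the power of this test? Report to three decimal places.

Noncentrality parameter: δ = d / √(1/n₁ + 1/n₂) = 0.87 / √(1/58 + 1/19) = 3.2913
Two-sided α = 0.1 → critical value z_{0.05} = 1.645.
Power = Φ(δ − 1.645) + Φ(−δ − 1.645) = Φ(1.646) + Φ(-4.936) = 0.9502 + 0.0000 = 0.9502.

Power ≈ 0.950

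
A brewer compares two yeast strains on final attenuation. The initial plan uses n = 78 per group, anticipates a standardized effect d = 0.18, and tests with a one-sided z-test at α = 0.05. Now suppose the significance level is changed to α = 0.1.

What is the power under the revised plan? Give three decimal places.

Power ≈ 0.437

δ = d·√(n/2) = 0.18 × √(78/2) = 1.1241 (unchanged). New critical value: z_{0.1} = 1.282.
Revised power = P(Z > 1.282 − δ) = Φ(-0.157) = 0.4374.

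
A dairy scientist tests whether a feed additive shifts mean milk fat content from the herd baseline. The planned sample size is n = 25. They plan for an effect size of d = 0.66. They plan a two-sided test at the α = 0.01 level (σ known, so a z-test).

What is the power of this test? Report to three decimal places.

Power ≈ 0.766

Noncentrality parameter: λ = d·√n = 0.66 × √25 = 3.3000
Critical value for a two-sided test at α = 0.01: z_{α/2} = 2.576.
Power = Φ(λ − 2.576) + Φ(−λ − 2.576) = Φ(0.724) + Φ(-5.876) = 0.7655 + 0.0000 = 0.7655.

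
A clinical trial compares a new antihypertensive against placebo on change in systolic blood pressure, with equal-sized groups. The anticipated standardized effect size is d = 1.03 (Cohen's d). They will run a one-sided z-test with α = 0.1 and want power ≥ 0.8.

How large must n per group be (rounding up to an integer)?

n = 9 per group

Set Φ(δ − 1.282) = 0.8; then δ − 1.282 = Φ⁻¹(0.8) = 0.842, giving δ = 2.123.
δ = d·√(n/2) ⇒ n = 2(δ/d)² = 2 × (2.123 / 1.03)² = 8.50.
Rounding up, n = 9 per group.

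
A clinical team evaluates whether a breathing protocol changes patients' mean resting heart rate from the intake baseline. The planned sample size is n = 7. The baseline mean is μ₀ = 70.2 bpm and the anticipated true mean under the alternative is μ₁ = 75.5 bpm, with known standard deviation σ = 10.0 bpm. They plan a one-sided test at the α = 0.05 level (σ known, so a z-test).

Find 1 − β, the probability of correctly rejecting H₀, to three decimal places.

Standardized effect: d = |μ₁ − μ₀| / σ = |75.5 − 70.2| / 10.0 = 0.5300
Noncentrality parameter: δ = d·√n = 0.5300 × √7 = 1.4022
One-sided α = 0.05 → critical value z_{0.05} = 1.645.
Power = P(Z > 1.645 − δ) = Φ(-0.243) = 0.4042.

Power ≈ 0.404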